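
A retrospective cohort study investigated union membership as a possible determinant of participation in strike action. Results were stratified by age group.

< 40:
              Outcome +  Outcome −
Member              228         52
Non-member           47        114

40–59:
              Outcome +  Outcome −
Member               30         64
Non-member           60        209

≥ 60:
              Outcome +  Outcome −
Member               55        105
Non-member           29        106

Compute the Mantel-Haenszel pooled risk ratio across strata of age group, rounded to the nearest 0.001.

RR_MH = Σ(aᵢ·n₀ᵢ/nᵢ) / Σ(cᵢ·n₁ᵢ/nᵢ), with n₁ᵢ = aᵢ+bᵢ (exposed), n₀ᵢ = cᵢ+dᵢ (unexposed), nᵢ = n₁ᵢ+n₀ᵢ.
Stratum 1 (< 40): n₁ = 280, n₀ = 161, n = 441; a·n₀/n = 228·161/441 = 83.2381; c·n₁/n = 47·280/441 = 29.8413
Stratum 2 (40–59): n₁ = 94, n₀ = 269, n = 363; a·n₀/n = 30·269/363 = 22.2314; c·n₁/n = 60·94/363 = 15.5372
Stratum 3 (≥ 60): n₁ = 160, n₀ = 135, n = 295; a·n₀/n = 55·135/295 = 25.1695; c·n₁/n = 29·160/295 = 15.7288
RR_MH = (83.2381 + 22.2314 + 25.1695) / (29.8413 + 15.5372 + 15.7288) = 130.6390 / 61.1073 = 2.13786

2.138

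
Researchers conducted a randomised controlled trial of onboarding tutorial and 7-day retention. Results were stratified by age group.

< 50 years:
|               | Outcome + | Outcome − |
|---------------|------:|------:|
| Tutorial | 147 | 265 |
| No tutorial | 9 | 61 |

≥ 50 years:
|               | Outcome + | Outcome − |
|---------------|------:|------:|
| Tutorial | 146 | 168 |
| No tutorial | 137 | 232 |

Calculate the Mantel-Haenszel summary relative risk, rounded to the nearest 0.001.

RR_MH = Σ(aᵢ·n₀ᵢ/nᵢ) / Σ(cᵢ·n₁ᵢ/nᵢ), with n₁ᵢ = aᵢ+bᵢ (exposed), n₀ᵢ = cᵢ+dᵢ (unexposed), nᵢ = n₁ᵢ+n₀ᵢ.
Stratum 1 (< 50 years): n₁ = 412, n₀ = 70, n = 482; a·n₀/n = 147·70/482 = 21.3485; c·n₁/n = 9·412/482 = 7.6929
Stratum 2 (≥ 50 years): n₁ = 314, n₀ = 369, n = 683; a·n₀/n = 146·369/683 = 78.8785; c·n₁/n = 137·314/683 = 62.9839
RR_MH = (21.3485 + 78.8785) / (7.6929 + 62.9839) = 100.2270 / 70.6768 = 1.41810

1.418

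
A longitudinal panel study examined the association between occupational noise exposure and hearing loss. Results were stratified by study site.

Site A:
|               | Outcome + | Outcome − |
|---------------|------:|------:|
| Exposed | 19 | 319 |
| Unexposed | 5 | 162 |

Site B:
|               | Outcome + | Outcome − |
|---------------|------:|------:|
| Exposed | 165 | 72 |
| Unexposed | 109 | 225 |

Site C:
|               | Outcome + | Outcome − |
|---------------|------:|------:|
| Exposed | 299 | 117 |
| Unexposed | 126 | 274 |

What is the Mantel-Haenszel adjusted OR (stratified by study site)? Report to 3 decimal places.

4.905

OR_MH = Σ(aᵢdᵢ/nᵢ) / Σ(bᵢcᵢ/nᵢ), where nᵢ is the stratum total.
Stratum 1 (Site A): n = 505; a·d/n = 19·162/505 = 6.0950; b·c/n = 319·5/505 = 3.1584
Stratum 2 (Site B): n = 571; a·d/n = 165·225/571 = 65.0175; b·c/n = 72·109/571 = 13.7443
Stratum 3 (Site C): n = 816; a·d/n = 299·274/816 = 100.3995; b·c/n = 117·126/816 = 18.0662
OR_MH = (6.0950 + 65.0175 + 100.3995) / (3.1584 + 13.7443 + 18.0662) = 171.5121 / 34.9689 = 4.90470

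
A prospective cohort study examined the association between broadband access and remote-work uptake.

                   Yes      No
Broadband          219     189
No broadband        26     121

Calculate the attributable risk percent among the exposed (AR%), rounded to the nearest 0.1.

Cells: a = 219, b = 189, c = 26, d = 121.
Risk in exposed = 219/408 = 0.53676; risk in unexposed = 26/147 = 0.17687.
RR = 0.53676/0.17687 = 3.03479
AR% = (RR − 1)/RR × 100 = (3.03479 − 1)/3.03479 × 100 = 67.0487%

67.0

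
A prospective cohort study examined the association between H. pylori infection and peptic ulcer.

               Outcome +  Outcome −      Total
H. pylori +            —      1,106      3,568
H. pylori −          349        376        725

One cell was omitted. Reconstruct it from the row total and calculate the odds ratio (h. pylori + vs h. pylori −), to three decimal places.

The missing cell is in the exposed row: 3568 − 1106 = 2462.
So a = 2462, b = 1106, c = 349, d = 376.
OR = (a·d)/(b·c) = (2462 × 376) / (1106 × 349) = 925712 / 385994 = 2.39825

2.398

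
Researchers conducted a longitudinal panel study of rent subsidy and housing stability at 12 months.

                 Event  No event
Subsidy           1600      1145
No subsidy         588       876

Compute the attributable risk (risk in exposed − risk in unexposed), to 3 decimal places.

0.181

Cells: a = 1600, b = 1145, c = 588, d = 876.
Risk in exposed = 1600/2745 = 0.582878; risk in unexposed = 588/1464 = 0.401639.
Risk difference = 0.582878 − 0.401639 = 0.181239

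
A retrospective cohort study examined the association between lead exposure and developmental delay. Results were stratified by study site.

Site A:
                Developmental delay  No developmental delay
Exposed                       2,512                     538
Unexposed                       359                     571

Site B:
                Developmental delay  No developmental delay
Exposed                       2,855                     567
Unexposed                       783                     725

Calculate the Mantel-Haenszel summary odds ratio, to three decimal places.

5.630

OR_MH = Σ(aᵢdᵢ/nᵢ) / Σ(bᵢcᵢ/nᵢ), where nᵢ is the stratum total.
Stratum 1 (Site A): n = 3980; a·d/n = 2512·571/3980 = 360.3899; b·c/n = 538·359/3980 = 48.5281
Stratum 2 (Site B): n = 4930; a·d/n = 2855·725/4930 = 419.8529; b·c/n = 567·783/4930 = 90.0529
OR_MH = (360.3899 + 419.8529) / (48.5281 + 90.0529) = 780.2429 / 138.5811 = 5.63023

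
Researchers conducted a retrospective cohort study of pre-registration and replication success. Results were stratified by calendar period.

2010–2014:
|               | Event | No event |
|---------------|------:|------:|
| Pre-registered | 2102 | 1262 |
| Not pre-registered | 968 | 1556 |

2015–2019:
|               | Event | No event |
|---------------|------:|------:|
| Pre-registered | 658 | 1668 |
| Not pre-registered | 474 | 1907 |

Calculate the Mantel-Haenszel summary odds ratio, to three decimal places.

2.190

OR_MH = Σ(aᵢdᵢ/nᵢ) / Σ(bᵢcᵢ/nᵢ), where nᵢ is the stratum total.
Stratum 1 (2010–2014): n = 5888; a·d/n = 2102·1556/5888 = 555.4878; b·c/n = 1262·968/5888 = 207.4755
Stratum 2 (2015–2019): n = 4707; a·d/n = 658·1907/4707 = 266.5830; b·c/n = 1668·474/4707 = 167.9694
OR_MH = (555.4878 + 266.5830) / (207.4755 + 167.9694) = 822.0707 / 375.4450 = 2.18959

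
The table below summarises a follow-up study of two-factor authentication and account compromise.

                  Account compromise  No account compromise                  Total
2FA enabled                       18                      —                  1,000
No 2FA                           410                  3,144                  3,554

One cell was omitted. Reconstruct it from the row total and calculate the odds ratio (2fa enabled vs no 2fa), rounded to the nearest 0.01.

The missing cell is in the exposed row: 1000 − 18 = 982.
So a = 18, b = 982, c = 410, d = 3144.
OR = (a·d)/(b·c) = (18 × 3144) / (982 × 410) = 56592 / 402620 = 0.14056

0.14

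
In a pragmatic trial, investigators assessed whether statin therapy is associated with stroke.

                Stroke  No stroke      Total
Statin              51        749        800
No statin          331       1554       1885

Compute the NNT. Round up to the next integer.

9

Risk in treated group = 51/800 = 0.06375; risk in control = 331/1885 = 0.17560.
Absolute risk reduction = 0.17560 − 0.06375 = 0.11185
NNT = 1 / ARR = 1 / 0.11185 = 8.941 → round up → 9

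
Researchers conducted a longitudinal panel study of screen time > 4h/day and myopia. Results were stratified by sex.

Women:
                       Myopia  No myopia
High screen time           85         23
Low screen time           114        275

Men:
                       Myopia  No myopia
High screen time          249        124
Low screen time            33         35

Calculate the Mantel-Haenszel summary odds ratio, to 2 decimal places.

4.59

OR_MH = Σ(aᵢdᵢ/nᵢ) / Σ(bᵢcᵢ/nᵢ), where nᵢ is the stratum total.
Stratum 1 (Women): n = 497; a·d/n = 85·275/497 = 47.0322; b·c/n = 23·114/497 = 5.2757
Stratum 2 (Men): n = 441; a·d/n = 249·35/441 = 19.7619; b·c/n = 124·33/441 = 9.2789
OR_MH = (47.0322 + 19.7619) / (5.2757 + 9.2789) = 66.7941 / 14.5546 = 4.58922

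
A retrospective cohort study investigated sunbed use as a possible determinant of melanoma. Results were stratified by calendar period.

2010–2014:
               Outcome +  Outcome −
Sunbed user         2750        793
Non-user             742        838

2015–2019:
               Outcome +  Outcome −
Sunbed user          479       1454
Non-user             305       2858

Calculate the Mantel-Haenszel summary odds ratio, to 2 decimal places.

OR_MH = Σ(aᵢdᵢ/nᵢ) / Σ(bᵢcᵢ/nᵢ), where nᵢ is the stratum total.
Stratum 1 (2010–2014): n = 5123; a·d/n = 2750·838/5123 = 449.8341; b·c/n = 793·742/5123 = 114.8557
Stratum 2 (2015–2019): n = 5096; a·d/n = 479·2858/5096 = 268.6385; b·c/n = 1454·305/5096 = 87.0232
OR_MH = (449.8341 + 268.6385) / (114.8557 + 87.0232) = 718.4726 / 201.8789 = 3.55893

3.56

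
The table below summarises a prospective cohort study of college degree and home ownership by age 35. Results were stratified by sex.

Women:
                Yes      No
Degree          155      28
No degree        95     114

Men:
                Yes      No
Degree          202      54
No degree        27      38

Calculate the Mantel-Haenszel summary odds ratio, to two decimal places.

OR_MH = Σ(aᵢdᵢ/nᵢ) / Σ(bᵢcᵢ/nᵢ), where nᵢ is the stratum total.
Stratum 1 (Women): n = 392; a·d/n = 155·114/392 = 45.0765; b·c/n = 28·95/392 = 6.7857
Stratum 2 (Men): n = 321; a·d/n = 202·38/321 = 23.9128; b·c/n = 54·27/321 = 4.5421
OR_MH = (45.0765 + 23.9128) / (6.7857 + 4.5421) = 68.9893 / 11.3278 = 6.09028

6.09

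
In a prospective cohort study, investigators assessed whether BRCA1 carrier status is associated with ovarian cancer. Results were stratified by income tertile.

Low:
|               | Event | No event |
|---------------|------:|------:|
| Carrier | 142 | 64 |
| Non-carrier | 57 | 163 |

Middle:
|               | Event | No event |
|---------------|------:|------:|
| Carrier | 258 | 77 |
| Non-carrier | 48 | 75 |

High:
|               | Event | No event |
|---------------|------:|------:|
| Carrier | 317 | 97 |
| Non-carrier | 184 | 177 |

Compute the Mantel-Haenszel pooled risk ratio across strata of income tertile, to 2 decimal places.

1.80

RR_MH = Σ(aᵢ·n₀ᵢ/nᵢ) / Σ(cᵢ·n₁ᵢ/nᵢ), with n₁ᵢ = aᵢ+bᵢ (exposed), n₀ᵢ = cᵢ+dᵢ (unexposed), nᵢ = n₁ᵢ+n₀ᵢ.
Stratum 1 (Low): n₁ = 206, n₀ = 220, n = 426; a·n₀/n = 142·220/426 = 73.3333; c·n₁/n = 57·206/426 = 27.5634
Stratum 2 (Middle): n₁ = 335, n₀ = 123, n = 458; a·n₀/n = 258·123/458 = 69.2882; c·n₁/n = 48·335/458 = 35.1092
Stratum 3 (High): n₁ = 414, n₀ = 361, n = 775; a·n₀/n = 317·361/775 = 147.6606; c·n₁/n = 184·414/775 = 98.2916
RR_MH = (73.3333 + 69.2882 + 147.6606) / (27.5634 + 35.1092 + 98.2916) = 290.2822 / 160.9642 = 1.80340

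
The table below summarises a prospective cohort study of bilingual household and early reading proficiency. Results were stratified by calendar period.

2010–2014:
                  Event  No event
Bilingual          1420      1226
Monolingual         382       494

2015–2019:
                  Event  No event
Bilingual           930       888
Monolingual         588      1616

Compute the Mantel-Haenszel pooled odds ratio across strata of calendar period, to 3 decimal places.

2.180

OR_MH = Σ(aᵢdᵢ/nᵢ) / Σ(bᵢcᵢ/nᵢ), where nᵢ is the stratum total.
Stratum 1 (2010–2014): n = 3522; a·d/n = 1420·494/3522 = 199.1709; b·c/n = 1226·382/3522 = 132.9733
Stratum 2 (2015–2019): n = 4022; a·d/n = 930·1616/4022 = 373.6648; b·c/n = 888·588/4022 = 129.8220
OR_MH = (199.1709 + 373.6648) / (132.9733 + 129.8220) = 572.8358 / 262.7953 = 2.17978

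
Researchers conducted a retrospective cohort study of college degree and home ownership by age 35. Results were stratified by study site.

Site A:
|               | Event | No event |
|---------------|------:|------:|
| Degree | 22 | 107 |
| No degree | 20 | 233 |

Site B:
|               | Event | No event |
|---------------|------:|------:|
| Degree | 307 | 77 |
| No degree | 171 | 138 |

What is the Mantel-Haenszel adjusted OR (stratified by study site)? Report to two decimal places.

3.03

OR_MH = Σ(aᵢdᵢ/nᵢ) / Σ(bᵢcᵢ/nᵢ), where nᵢ is the stratum total.
Stratum 1 (Site A): n = 382; a·d/n = 22·233/382 = 13.4188; b·c/n = 107·20/382 = 5.6021
Stratum 2 (Site B): n = 693; a·d/n = 307·138/693 = 61.1342; b·c/n = 77·171/693 = 19.0000
OR_MH = (13.4188 + 61.1342) / (5.6021 + 19.0000) = 74.5530 / 24.6021 = 3.03035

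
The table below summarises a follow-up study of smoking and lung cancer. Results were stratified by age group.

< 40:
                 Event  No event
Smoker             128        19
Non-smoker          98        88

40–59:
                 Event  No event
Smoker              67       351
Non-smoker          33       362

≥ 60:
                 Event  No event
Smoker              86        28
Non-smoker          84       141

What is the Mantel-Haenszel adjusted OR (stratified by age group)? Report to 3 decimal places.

OR_MH = Σ(aᵢdᵢ/nᵢ) / Σ(bᵢcᵢ/nᵢ), where nᵢ is the stratum total.
Stratum 1 (< 40): n = 333; a·d/n = 128·88/333 = 33.8258; b·c/n = 19·98/333 = 5.5916
Stratum 2 (40–59): n = 813; a·d/n = 67·362/813 = 29.8327; b·c/n = 351·33/813 = 14.2472
Stratum 3 (≥ 60): n = 339; a·d/n = 86·141/339 = 35.7699; b·c/n = 28·84/339 = 6.9381
OR_MH = (33.8258 + 29.8327 + 35.7699) / (5.5916 + 14.2472 + 6.9381) = 99.4285 / 26.7769 = 3.71322

3.713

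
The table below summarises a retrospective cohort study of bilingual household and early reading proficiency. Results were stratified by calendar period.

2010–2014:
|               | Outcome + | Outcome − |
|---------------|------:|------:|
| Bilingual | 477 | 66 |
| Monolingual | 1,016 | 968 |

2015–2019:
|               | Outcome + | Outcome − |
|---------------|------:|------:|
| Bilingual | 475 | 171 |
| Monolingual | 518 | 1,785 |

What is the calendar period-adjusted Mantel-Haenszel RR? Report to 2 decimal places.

2.25

RR_MH = Σ(aᵢ·n₀ᵢ/nᵢ) / Σ(cᵢ·n₁ᵢ/nᵢ), with n₁ᵢ = aᵢ+bᵢ (exposed), n₀ᵢ = cᵢ+dᵢ (unexposed), nᵢ = n₁ᵢ+n₀ᵢ.
Stratum 1 (2010–2014): n₁ = 543, n₀ = 1984, n = 2527; a·n₀/n = 477·1984/2527 = 374.5026; c·n₁/n = 1016·543/2527 = 218.3174
Stratum 2 (2015–2019): n₁ = 646, n₀ = 2303, n = 2949; a·n₀/n = 475·2303/2949 = 370.9478; c·n₁/n = 518·646/2949 = 113.4717
RR_MH = (374.5026 + 370.9478) / (218.3174 + 113.4717) = 745.4504 / 331.7891 = 2.24676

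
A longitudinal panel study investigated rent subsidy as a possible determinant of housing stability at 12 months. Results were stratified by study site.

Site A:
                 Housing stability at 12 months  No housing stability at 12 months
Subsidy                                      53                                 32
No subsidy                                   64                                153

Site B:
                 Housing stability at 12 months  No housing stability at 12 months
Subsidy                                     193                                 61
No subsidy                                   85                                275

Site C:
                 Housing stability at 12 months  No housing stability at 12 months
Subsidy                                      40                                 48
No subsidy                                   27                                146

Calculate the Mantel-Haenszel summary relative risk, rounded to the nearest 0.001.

RR_MH = Σ(aᵢ·n₀ᵢ/nᵢ) / Σ(cᵢ·n₁ᵢ/nᵢ), with n₁ᵢ = aᵢ+bᵢ (exposed), n₀ᵢ = cᵢ+dᵢ (unexposed), nᵢ = n₁ᵢ+n₀ᵢ.
Stratum 1 (Site A): n₁ = 85, n₀ = 217, n = 302; a·n₀/n = 53·217/302 = 38.0828; c·n₁/n = 64·85/302 = 18.0132
Stratum 2 (Site B): n₁ = 254, n₀ = 360, n = 614; a·n₀/n = 193·360/614 = 113.1596; c·n₁/n = 85·254/614 = 35.1629
Stratum 3 (Site C): n₁ = 88, n₀ = 173, n = 261; a·n₀/n = 40·173/261 = 26.5134; c·n₁/n = 27·88/261 = 9.1034
RR_MH = (38.0828 + 113.1596 + 26.5134) / (18.0132 + 35.1629 + 9.1034) = 177.7558 / 62.2796 = 2.85416

2.854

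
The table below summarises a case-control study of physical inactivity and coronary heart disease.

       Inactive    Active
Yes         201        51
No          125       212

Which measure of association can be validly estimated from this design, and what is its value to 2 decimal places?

Reading the table with exposure as columns: a = 201 (Inactive, case), b = 125 (Inactive, non-case), c = 51 (Active, case), d = 212.
This is a case-control study: participants were sampled on outcome status, so risks in the source population cannot be estimated directly — relative risk is not valid here. The odds ratio is the appropriate measure.
OR = (a·d)/(b·c) = (201 × 212) / (125 × 51) = 42612 / 6375 = 6.68424

6.68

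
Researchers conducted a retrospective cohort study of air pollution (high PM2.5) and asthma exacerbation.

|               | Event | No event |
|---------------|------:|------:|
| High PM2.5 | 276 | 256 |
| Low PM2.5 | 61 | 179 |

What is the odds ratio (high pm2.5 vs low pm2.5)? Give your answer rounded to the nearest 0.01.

3.16

Cells: a = 276, b = 256, c = 61, d = 179.
OR = (a·d)/(b·c) = (276 × 179) / (256 × 61) = 49404 / 15616 = 3.16368
The odds of asthma exacerbation are about 3.16 times as high in the high pm2.5 group.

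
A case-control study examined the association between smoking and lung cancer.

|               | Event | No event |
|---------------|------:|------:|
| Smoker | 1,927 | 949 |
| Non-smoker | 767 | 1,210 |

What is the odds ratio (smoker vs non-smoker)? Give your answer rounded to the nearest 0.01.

Cells: a = 1927, b = 949, c = 767, d = 1210.
OR = (a·d)/(b·c) = (1927 × 1210) / (949 × 767) = 2331670 / 727883 = 3.20336
The odds of lung cancer are about 3.20 times as high in the smoker group.

3.20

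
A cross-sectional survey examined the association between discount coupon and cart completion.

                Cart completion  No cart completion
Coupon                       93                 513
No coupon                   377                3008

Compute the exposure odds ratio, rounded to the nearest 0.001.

Cells: a = 93, b = 513, c = 377, d = 3008.
OR = (a·d)/(b·c) = (93 × 3008) / (513 × 377) = 279744 / 193401 = 1.44645
The odds of cart completion are about 1.45 times as high in the coupon group.

1.446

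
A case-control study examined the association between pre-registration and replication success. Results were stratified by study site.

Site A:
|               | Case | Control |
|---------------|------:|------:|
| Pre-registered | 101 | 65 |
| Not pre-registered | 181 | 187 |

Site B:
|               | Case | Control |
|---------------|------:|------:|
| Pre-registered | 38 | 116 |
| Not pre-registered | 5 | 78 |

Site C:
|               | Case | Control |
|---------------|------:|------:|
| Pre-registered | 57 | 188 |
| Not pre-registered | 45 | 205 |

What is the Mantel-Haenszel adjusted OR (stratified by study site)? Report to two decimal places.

OR_MH = Σ(aᵢdᵢ/nᵢ) / Σ(bᵢcᵢ/nᵢ), where nᵢ is the stratum total.
Stratum 1 (Site A): n = 534; a·d/n = 101·187/534 = 35.3689; b·c/n = 65·181/534 = 22.0318
Stratum 2 (Site B): n = 237; a·d/n = 38·78/237 = 12.5063; b·c/n = 116·5/237 = 2.4473
Stratum 3 (Site C): n = 495; a·d/n = 57·205/495 = 23.6061; b·c/n = 188·45/495 = 17.0909
OR_MH = (35.3689 + 12.5063 + 23.6061) / (22.0318 + 2.4473 + 17.0909) = 71.4813 / 41.5700 = 1.71954

1.72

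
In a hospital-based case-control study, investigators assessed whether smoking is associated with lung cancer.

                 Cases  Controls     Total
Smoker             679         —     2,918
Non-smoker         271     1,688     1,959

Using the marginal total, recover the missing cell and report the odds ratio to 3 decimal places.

The missing cell is in the exposed row: 2918 − 679 = 2239.
So a = 679, b = 2239, c = 271, d = 1688.
OR = (a·d)/(b·c) = (679 × 1688) / (2239 × 271) = 1146152 / 606769 = 1.88894

1.889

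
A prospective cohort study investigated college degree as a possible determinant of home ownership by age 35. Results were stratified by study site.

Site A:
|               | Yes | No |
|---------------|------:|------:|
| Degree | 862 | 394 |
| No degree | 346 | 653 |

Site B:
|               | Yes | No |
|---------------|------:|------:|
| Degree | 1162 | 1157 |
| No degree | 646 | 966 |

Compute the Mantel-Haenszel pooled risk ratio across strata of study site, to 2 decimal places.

1.50

RR_MH = Σ(aᵢ·n₀ᵢ/nᵢ) / Σ(cᵢ·n₁ᵢ/nᵢ), with n₁ᵢ = aᵢ+bᵢ (exposed), n₀ᵢ = cᵢ+dᵢ (unexposed), nᵢ = n₁ᵢ+n₀ᵢ.
Stratum 1 (Site A): n₁ = 1256, n₀ = 999, n = 2255; a·n₀/n = 862·999/2255 = 381.8794; c·n₁/n = 346·1256/2255 = 192.7166
Stratum 2 (Site B): n₁ = 2319, n₀ = 1612, n = 3931; a·n₀/n = 1162·1612/3931 = 476.5057; c·n₁/n = 646·2319/3931 = 381.0923
RR_MH = (381.8794 + 476.5057) / (192.7166 + 381.0923) = 858.3851 / 573.8090 = 1.49594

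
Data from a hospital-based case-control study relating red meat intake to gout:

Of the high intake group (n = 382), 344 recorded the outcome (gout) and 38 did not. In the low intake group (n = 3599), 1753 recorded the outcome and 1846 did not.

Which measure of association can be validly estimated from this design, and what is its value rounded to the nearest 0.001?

9.533

From the description: a = 344, b = 38, c = 1753, d = 1846.
This is a hospital-based case-control study: participants were sampled on outcome status, so risks in the source population cannot be estimated directly — relative risk is not valid here. The odds ratio is the appropriate measure.
OR = (a·d)/(b·c) = (344 × 1846) / (38 × 1753) = 635024 / 66614 = 9.53289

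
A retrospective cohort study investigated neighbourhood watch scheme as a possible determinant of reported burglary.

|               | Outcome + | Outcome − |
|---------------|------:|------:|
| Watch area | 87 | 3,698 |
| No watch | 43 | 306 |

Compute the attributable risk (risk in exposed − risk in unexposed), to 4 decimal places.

Cells: a = 87, b = 3698, c = 43, d = 306.
Risk in exposed = 87/3785 = 0.022985; risk in unexposed = 43/349 = 0.123209.
Risk difference = 0.022985 − 0.123209 = -0.100224

-0.1002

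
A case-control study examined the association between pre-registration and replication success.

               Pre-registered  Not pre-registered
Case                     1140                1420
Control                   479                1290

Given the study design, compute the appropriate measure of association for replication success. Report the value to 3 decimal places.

Reading the table with exposure as columns: a = 1140 (Pre-registered, case), b = 479 (Pre-registered, non-case), c = 1420 (Not pre-registered, case), d = 1290.
This is a case-control study: participants were sampled on outcome status, so risks in the source population cannot be estimated directly — relative risk is not valid here. The odds ratio is the appropriate measure.
OR = (a·d)/(b·c) = (1140 × 1290) / (479 × 1420) = 1470600 / 680180 = 2.16207

2.162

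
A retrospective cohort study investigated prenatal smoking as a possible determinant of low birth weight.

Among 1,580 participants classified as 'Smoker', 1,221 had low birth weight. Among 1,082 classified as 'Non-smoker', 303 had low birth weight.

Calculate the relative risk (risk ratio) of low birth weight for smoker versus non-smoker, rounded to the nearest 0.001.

2.760

From the description: a = 1221, b = 359, c = 303, d = 779.
Risk in exposed = 1221/1580 = 0.77278; risk in unexposed = 303/1082 = 0.28004.
RR = 0.77278 / 0.28004 = 2.75958
The risk among the exposed is 2.76 times that among the unexposed.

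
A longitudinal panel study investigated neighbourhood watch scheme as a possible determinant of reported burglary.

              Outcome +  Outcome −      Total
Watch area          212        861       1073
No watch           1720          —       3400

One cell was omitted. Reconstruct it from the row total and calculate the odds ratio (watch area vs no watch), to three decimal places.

0.240

The missing cell is in the unexposed row: 3400 − 1720 = 1680.
So a = 212, b = 861, c = 1720, d = 1680.
OR = (a·d)/(b·c) = (212 × 1680) / (861 × 1720) = 356160 / 1480920 = 0.24050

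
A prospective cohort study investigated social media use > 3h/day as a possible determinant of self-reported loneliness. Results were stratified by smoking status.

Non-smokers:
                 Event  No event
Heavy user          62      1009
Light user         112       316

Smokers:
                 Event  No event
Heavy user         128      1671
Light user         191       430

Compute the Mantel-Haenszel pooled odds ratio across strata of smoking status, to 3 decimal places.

0.173

OR_MH = Σ(aᵢdᵢ/nᵢ) / Σ(bᵢcᵢ/nᵢ), where nᵢ is the stratum total.
Stratum 1 (Non-smokers): n = 1499; a·d/n = 62·316/1499 = 13.0700; b·c/n = 1009·112/1499 = 75.3889
Stratum 2 (Smokers): n = 2420; a·d/n = 128·430/2420 = 22.7438; b·c/n = 1671·191/2420 = 131.8847
OR_MH = (13.0700 + 22.7438) / (75.3889 + 131.8847) = 35.8138 / 207.2736 = 0.17279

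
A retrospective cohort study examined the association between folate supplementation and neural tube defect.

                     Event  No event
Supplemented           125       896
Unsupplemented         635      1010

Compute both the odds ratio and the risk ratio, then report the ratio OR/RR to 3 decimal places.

0.700

Cells: a = 125, b = 896, c = 635, d = 1010.
OR = (125·1010)/(896·635) = 126250/568960 = 0.22190
Risk in exposed = 125/1021 = 0.12243; risk in unexposed = 635/1645 = 0.38602; RR = 0.31716
OR/RR = 0.22190 / 0.31716 = 0.69964
The outcome is not rare, so the OR lies further from 1 than the RR.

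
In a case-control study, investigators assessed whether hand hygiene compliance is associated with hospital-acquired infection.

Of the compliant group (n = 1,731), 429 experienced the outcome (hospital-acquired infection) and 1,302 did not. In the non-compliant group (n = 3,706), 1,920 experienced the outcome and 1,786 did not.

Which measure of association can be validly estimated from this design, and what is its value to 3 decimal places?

0.306

From the description: a = 429, b = 1302, c = 1920, d = 1786.
This is a case-control study: participants were sampled on outcome status, so risks in the source population cannot be estimated directly — relative risk is not valid here. The odds ratio is the appropriate measure.
OR = (a·d)/(b·c) = (429 × 1786) / (1302 × 1920) = 766194 / 2499840 = 0.30650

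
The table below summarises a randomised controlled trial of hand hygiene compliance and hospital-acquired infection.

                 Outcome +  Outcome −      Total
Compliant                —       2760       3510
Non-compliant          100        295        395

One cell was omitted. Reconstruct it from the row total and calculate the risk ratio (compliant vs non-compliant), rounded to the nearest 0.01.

0.84

The missing cell is in the exposed row: 3510 − 2760 = 750.
So a = 750, b = 2760, c = 100, d = 295.
RR = [a/(a+b)] / [c/(c+d)] = (750/3510) / (100/395) = 0.21368/0.25316 = 0.84402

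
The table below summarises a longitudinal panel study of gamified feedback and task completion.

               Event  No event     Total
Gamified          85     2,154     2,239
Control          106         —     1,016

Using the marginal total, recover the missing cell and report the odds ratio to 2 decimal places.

The missing cell is in the unexposed row: 1016 − 106 = 910.
So a = 85, b = 2154, c = 106, d = 910.
OR = (a·d)/(b·c) = (85 × 910) / (2154 × 106) = 77350 / 228324 = 0.33877

0.34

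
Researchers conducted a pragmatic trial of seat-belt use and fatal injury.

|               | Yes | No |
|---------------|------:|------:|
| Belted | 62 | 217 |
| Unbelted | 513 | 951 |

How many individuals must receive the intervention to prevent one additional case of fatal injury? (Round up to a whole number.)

Risk in treated group = 62/279 = 0.22222; risk in control = 513/1464 = 0.35041.
Absolute risk reduction = 0.35041 − 0.22222 = 0.12819
NNT = 1 / ARR = 1 / 0.12819 = 7.801 → round up → 8

8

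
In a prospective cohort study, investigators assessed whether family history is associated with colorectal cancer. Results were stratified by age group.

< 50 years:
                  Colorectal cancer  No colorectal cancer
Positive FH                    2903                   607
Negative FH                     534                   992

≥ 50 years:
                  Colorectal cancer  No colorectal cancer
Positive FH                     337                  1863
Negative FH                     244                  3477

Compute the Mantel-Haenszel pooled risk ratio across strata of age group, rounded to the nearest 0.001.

RR_MH = Σ(aᵢ·n₀ᵢ/nᵢ) / Σ(cᵢ·n₁ᵢ/nᵢ), with n₁ᵢ = aᵢ+bᵢ (exposed), n₀ᵢ = cᵢ+dᵢ (unexposed), nᵢ = n₁ᵢ+n₀ᵢ.
Stratum 1 (< 50 years): n₁ = 3510, n₀ = 1526, n = 5036; a·n₀/n = 2903·1526/5036 = 879.6620; c·n₁/n = 534·3510/5036 = 372.1882
Stratum 2 (≥ 50 years): n₁ = 2200, n₀ = 3721, n = 5921; a·n₀/n = 337·3721/5921 = 211.7847; c·n₁/n = 244·2200/5921 = 90.6604
RR_MH = (879.6620 + 211.7847) / (372.1882 + 90.6604) = 1091.4467 / 462.8486 = 2.35811

2.358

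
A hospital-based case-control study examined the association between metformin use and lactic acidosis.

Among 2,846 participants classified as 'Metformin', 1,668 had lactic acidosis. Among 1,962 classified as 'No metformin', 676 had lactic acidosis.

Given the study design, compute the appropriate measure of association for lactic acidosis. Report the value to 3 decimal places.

From the description: a = 1668, b = 1178, c = 676, d = 1286.
This is a hospital-based case-control study: participants were sampled on outcome status, so risks in the source population cannot be estimated directly — relative risk is not valid here. The odds ratio is the appropriate measure.
OR = (a·d)/(b·c) = (1668 × 1286) / (1178 × 676) = 2145048 / 796328 = 2.69367

2.694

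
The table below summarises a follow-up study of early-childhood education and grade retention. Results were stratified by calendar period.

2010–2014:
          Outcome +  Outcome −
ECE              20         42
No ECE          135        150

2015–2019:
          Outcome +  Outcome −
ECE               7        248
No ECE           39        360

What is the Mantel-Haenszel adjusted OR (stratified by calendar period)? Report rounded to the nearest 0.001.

0.402

OR_MH = Σ(aᵢdᵢ/nᵢ) / Σ(bᵢcᵢ/nᵢ), where nᵢ is the stratum total.
Stratum 1 (2010–2014): n = 347; a·d/n = 20·150/347 = 8.6455; b·c/n = 42·135/347 = 16.3401
Stratum 2 (2015–2019): n = 654; a·d/n = 7·360/654 = 3.8532; b·c/n = 248·39/654 = 14.7890
OR_MH = (8.6455 + 3.8532) / (16.3401 + 14.7890) = 12.4987 / 31.1290 = 0.40151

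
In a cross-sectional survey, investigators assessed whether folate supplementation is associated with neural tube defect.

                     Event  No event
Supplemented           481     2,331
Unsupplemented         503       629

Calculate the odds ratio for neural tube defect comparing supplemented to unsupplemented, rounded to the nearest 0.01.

0.26

Cells: a = 481, b = 2331, c = 503, d = 629.
OR = (a·d)/(b·c) = (481 × 629) / (2331 × 503) = 302549 / 1172493 = 0.25804
Exposure is associated with lower odds of neural tube defect (OR = 0.26 < 1).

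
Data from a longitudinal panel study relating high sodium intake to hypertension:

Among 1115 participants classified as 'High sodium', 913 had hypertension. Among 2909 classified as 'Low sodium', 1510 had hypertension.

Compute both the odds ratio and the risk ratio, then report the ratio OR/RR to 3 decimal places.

From the description: a = 913, b = 202, c = 1510, d = 1399.
OR = (913·1399)/(202·1510) = 1277287/305020 = 4.18755
Risk in exposed = 913/1115 = 0.81883; risk in unexposed = 1510/2909 = 0.51908; RR = 1.57748
OR/RR = 4.18755 / 1.57748 = 2.65459
The outcome is not rare, so the OR lies further from 1 than the RR.

2.655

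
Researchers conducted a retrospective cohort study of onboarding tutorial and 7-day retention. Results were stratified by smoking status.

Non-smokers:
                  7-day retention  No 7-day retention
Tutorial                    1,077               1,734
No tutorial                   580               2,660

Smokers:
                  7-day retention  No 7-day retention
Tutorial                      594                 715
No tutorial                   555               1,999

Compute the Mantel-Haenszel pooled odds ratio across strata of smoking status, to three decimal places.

2.903

OR_MH = Σ(aᵢdᵢ/nᵢ) / Σ(bᵢcᵢ/nᵢ), where nᵢ is the stratum total.
Stratum 1 (Non-smokers): n = 6051; a·d/n = 1077·2660/6051 = 473.4457; b·c/n = 1734·580/6051 = 166.2072
Stratum 2 (Smokers): n = 3863; a·d/n = 594·1999/3863 = 307.3792; b·c/n = 715·555/3863 = 102.7246
OR_MH = (473.4457 + 307.3792) / (166.2072 + 102.7246) = 780.8250 / 268.9318 = 2.90343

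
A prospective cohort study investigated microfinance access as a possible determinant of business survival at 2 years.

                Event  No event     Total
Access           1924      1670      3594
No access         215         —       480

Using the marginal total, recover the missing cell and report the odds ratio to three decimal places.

The missing cell is in the unexposed row: 480 − 215 = 265.
So a = 1924, b = 1670, c = 215, d = 265.
OR = (a·d)/(b·c) = (1924 × 265) / (1670 × 215) = 509860 / 359050 = 1.42003

1.420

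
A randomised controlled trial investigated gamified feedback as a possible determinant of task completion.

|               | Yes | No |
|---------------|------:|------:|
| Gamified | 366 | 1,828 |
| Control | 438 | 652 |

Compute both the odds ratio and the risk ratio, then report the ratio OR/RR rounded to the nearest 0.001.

Cells: a = 366, b = 1828, c = 438, d = 652.
OR = (366·652)/(1828·438) = 238632/800664 = 0.29804
Risk in exposed = 366/2194 = 0.16682; risk in unexposed = 438/1090 = 0.40183; RR = 0.41514
OR/RR = 0.29804 / 0.41514 = 0.71793
The outcome is not rare, so the OR lies further from 1 than the RR.

0.718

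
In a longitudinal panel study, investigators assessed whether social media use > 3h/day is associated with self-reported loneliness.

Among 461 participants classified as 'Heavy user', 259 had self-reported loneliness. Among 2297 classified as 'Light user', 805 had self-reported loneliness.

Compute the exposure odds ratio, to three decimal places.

From the description: a = 259, b = 202, c = 805, d = 1492.
OR = (a·d)/(b·c) = (259 × 1492) / (202 × 805) = 386428 / 162610 = 2.37641
The odds of self-reported loneliness are about 2.38 times as high in the heavy user group.

2.376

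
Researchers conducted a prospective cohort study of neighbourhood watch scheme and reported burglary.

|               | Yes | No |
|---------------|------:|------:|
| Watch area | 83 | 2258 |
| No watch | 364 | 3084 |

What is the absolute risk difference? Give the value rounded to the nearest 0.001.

-0.070

Cells: a = 83, b = 2258, c = 364, d = 3084.
Risk in exposed = 83/2341 = 0.035455; risk in unexposed = 364/3448 = 0.105568.
Risk difference = 0.035455 − 0.105568 = -0.070114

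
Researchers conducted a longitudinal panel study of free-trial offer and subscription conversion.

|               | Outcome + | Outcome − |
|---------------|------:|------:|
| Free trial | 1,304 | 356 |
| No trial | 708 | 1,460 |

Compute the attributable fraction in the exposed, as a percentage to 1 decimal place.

Cells: a = 1304, b = 356, c = 708, d = 1460.
Risk in exposed = 1304/1660 = 0.78554; risk in unexposed = 708/2168 = 0.32657.
RR = 0.78554/0.32657 = 2.40545
AR% = (RR − 1)/RR × 100 = (2.40545 − 1)/2.40545 × 100 = 58.4277%

58.4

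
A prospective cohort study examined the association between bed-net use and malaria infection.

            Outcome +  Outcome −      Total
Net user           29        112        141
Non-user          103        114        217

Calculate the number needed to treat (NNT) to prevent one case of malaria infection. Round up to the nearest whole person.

Risk in treated group = 29/141 = 0.20567; risk in control = 103/217 = 0.47465.
Absolute risk reduction = 0.47465 − 0.20567 = 0.26898
NNT = 1 / ARR = 1 / 0.26898 = 3.718 → round up → 4

4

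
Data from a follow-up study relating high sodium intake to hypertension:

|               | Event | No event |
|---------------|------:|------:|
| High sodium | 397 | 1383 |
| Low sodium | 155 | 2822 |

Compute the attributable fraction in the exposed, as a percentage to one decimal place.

Cells: a = 397, b = 1383, c = 155, d = 2822.
Risk in exposed = 397/1780 = 0.22303; risk in unexposed = 155/2977 = 0.05207.
RR = 0.22303/0.05207 = 4.28369
AR% = (RR − 1)/RR × 100 = (4.28369 − 1)/4.28369 × 100 = 76.6556%

76.7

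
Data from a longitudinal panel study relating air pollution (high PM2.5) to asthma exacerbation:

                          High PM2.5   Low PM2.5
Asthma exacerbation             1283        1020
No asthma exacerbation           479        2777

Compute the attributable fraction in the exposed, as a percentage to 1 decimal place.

Reading the table with exposure as columns: a = 1283 (High PM2.5, case), b = 479 (High PM2.5, non-case), c = 1020 (Low PM2.5, case), d = 2777.
Risk in exposed = 1283/1762 = 0.72815; risk in unexposed = 1020/3797 = 0.26863.
RR = 0.72815/0.26863 = 2.71057
AR% = (RR − 1)/RR × 100 = (2.71057 − 1)/2.71057 × 100 = 63.1074%

63.1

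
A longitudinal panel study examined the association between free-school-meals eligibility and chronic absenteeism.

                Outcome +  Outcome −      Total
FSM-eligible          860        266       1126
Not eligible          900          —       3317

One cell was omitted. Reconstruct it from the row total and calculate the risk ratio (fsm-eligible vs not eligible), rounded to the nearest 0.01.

The missing cell is in the unexposed row: 3317 − 900 = 2417.
So a = 860, b = 266, c = 900, d = 2417.
RR = [a/(a+b)] / [c/(c+d)] = (860/1126) / (900/3317) = 0.76377/0.27133 = 2.81490

2.81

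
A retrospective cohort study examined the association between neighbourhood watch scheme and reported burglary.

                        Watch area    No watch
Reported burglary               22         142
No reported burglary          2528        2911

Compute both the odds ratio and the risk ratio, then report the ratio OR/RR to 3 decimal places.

0.962

Reading the table with exposure as columns: a = 22 (Watch area, case), b = 2528 (Watch area, non-case), c = 142 (No watch, case), d = 2911.
OR = (22·2911)/(2528·142) = 64042/358976 = 0.17840
Risk in exposed = 22/2550 = 0.00863; risk in unexposed = 142/3053 = 0.04651; RR = 0.18549
OR/RR = 0.17840 / 0.18549 = 0.96179
The outcome is rare in both groups, so OR ≈ RR (ratio near 1).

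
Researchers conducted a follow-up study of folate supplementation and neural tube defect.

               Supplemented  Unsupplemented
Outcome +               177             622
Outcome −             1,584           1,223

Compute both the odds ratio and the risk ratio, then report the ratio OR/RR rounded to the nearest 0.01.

Reading the table with exposure as columns: a = 177 (Supplemented, case), b = 1584 (Supplemented, non-case), c = 622 (Unsupplemented, case), d = 1223.
OR = (177·1223)/(1584·622) = 216471/985248 = 0.21971
Risk in exposed = 177/1761 = 0.10051; risk in unexposed = 622/1845 = 0.33713; RR = 0.29814
OR/RR = 0.21971 / 0.29814 = 0.73694
The outcome is not rare, so the OR lies further from 1 than the RR.

0.74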